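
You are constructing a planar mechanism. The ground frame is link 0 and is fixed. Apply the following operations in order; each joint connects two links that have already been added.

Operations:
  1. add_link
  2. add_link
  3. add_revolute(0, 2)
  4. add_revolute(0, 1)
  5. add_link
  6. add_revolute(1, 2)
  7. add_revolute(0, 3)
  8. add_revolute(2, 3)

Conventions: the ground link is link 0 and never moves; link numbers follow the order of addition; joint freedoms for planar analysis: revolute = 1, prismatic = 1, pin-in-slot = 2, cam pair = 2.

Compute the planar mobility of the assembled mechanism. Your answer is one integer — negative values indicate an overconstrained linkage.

ground; <1,0,0>
#1 <2,0,0>
#2 <3,0,0>
R:0↔2 J1 <3,1,0>
R:0↔1 J1 <3,2,0>
#3 <4,2,0>
R:1↔2 J1 <4,3,0>
R:0↔3 J1 <4,4,0>
R:2↔3 J1 <4,5,0>
3×3 − 2×5 − 1×0 = -1

M = -1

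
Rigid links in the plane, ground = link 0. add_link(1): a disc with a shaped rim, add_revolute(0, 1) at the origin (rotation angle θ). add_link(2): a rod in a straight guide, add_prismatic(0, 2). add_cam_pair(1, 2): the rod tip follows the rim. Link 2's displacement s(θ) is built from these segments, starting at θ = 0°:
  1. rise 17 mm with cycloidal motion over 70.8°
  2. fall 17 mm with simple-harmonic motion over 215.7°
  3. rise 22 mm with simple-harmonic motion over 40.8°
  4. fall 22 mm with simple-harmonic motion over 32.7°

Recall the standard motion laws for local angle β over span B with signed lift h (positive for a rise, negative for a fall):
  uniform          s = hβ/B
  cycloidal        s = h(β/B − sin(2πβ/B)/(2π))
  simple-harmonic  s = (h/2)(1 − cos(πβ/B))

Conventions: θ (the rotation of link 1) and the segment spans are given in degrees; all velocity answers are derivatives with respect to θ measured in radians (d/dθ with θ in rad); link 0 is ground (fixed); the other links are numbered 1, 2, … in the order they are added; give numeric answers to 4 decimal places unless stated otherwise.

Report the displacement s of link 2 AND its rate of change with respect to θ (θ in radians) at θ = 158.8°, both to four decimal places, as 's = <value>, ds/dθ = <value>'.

segment 1 (0° to 70.8°, cycloidal, h = 17) is passed completely: s = 0.0000 + (17) = 17.0000
θ = 158.8° falls in segment 2 (70.8° to 286.5°, simple-harmonic, h = -17): β = 158.8 − 70.8 = 88°, B = 215.7°; Δs = -17/2·(1 − cos(π·0.4080)) = -6.0767; s = 17.0000 − 6.0767 = 10.9233
velocity in seg [70.8°–286.5°] (simple-harmonic), θ in radians: β = 88° = 1.5359 rad, B = 215.7° = 3.7647 rad; ds/dθ = (πh/(2B)) sin(πβ/B) = (π·(-17)/(2·3.7647)) sin(π·0.4080) = -6.798807 mm/rad

s = 10.9233, ds/dθ = -6.7988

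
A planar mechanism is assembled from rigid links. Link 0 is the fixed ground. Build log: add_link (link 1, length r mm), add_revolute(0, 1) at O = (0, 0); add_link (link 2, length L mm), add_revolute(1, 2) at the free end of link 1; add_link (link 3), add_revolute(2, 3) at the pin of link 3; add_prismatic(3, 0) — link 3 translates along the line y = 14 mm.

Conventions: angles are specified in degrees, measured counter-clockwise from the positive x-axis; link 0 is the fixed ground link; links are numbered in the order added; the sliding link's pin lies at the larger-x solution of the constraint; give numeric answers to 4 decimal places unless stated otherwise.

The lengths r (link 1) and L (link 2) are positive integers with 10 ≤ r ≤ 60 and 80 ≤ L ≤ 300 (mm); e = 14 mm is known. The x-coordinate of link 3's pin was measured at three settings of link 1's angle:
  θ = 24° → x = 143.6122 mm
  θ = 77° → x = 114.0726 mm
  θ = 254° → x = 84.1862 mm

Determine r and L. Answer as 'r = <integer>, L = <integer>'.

constraint per measurement: (x − r cos θ)² + (r sin θ − e)² = L²
subtracting the θ₁ and θ₂ equations cancels the r² and L² terms:
r = (x₁² − x₂²) / (2[(x₁cos θ₁ + e sin θ₁) − (x₂cos θ₂ + e sin θ₂)]) = 39.0000 → r = 39
L² = (x₁ − r cos θ₁)² + (r sin θ₁ − e)² = 11663.9983 → L = 108.0000 → L = 108
check at θ₃=254°: x = 84.1862 (printed 84.1862) ✓

r = 39, L = 108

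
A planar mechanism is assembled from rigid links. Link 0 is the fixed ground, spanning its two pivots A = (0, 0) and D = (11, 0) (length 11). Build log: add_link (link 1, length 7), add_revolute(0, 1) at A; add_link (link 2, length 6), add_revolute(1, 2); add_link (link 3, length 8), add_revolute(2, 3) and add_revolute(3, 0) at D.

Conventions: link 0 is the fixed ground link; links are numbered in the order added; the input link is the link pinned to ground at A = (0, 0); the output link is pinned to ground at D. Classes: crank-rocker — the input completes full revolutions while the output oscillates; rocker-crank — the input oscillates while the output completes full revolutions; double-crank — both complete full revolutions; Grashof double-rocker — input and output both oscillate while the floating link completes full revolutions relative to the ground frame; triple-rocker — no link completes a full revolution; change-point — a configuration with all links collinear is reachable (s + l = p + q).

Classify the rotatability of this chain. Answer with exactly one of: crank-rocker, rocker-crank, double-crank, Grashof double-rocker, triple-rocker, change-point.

lengths: ground=11, input=7, coupler=6, output=8
sorted: s=6 (shortest), l=11 (longest), p+q=15
s + l = 17 vs p + q = 15
s + l > p + q → non-Grashof → no link fully rotates → triple-rocker

triple-rocker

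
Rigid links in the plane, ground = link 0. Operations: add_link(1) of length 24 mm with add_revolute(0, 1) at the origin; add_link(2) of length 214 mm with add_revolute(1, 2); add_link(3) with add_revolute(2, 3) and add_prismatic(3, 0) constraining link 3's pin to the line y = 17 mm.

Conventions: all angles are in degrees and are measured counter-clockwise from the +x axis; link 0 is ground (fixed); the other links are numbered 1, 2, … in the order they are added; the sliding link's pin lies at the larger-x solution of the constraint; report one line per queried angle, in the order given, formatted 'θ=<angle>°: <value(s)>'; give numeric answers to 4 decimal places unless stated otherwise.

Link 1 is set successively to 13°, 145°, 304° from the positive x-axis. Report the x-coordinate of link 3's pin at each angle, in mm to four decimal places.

geometry: r = 24 mm, L = 214 mm, e = 17 mm
θ=13°: crank pin P = (r cos θ, r sin θ) = (23.384882, 5.398825)
θ=13°: h = r sin θ − e = 5.398825 − 17 = -11.601175
θ=13°: x = r cos θ + √(L² − h²) = 23.384882 + 213.685312 = 237.070194
θ=145°: crank pin P = (r cos θ, r sin θ) = (-19.659649, 13.765834)
θ=145°: h = r sin θ − e = 13.765834 − 17 = -3.234166
θ=145°: x = r cos θ + √(L² − h²) = -19.659649 + 213.975560 = 194.315911
θ=304°: crank pin P = (r cos θ, r sin θ) = (13.420630, -19.896902)
θ=304°: h = r sin θ − e = -19.896902 − 17 = -36.896902
θ=304°: x = r cos θ + √(L² − h²) = 13.420630 + 210.795205 = 224.215835

θ=13°: 237.0702
θ=145°: 194.3159
θ=304°: 224.2158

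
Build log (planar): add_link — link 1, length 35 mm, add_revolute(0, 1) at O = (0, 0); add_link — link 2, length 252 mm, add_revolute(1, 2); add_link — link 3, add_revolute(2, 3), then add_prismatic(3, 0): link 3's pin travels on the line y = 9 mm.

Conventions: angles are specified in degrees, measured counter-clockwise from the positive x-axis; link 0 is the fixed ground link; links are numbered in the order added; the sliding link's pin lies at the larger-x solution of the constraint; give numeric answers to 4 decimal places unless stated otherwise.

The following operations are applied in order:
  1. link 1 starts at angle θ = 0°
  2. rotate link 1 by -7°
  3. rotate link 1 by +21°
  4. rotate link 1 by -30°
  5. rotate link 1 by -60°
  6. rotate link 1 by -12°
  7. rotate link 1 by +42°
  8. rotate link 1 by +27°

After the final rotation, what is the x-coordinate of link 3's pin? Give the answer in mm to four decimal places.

geometry: r = 35 mm, L = 252 mm, e = 9 mm; θ starts at 0°
rotate link 1 by -7°: θ ← 0° -7° = -7°
rotate link 1 by +21°: θ ← -7° +21° = 14°
rotate link 1 by -30°: θ ← 14° -30° = -16°
rotate link 1 by -60°: θ ← -16° -60° = -76°
rotate link 1 by -12°: θ ← -76° -12° = -88°
rotate link 1 by +42°: θ ← -88° +42° = -46°
rotate link 1 by +27°: θ ← -46° +27° = -19°
crank pin P = (r cos θ, r sin θ) = (33.093150, -11.394885)
h = r sin θ − e = -11.394885 − 9 = -20.394885
x = r cos θ + √(L² − h²) = 33.093150 + 251.173344 = 284.266494

284.2665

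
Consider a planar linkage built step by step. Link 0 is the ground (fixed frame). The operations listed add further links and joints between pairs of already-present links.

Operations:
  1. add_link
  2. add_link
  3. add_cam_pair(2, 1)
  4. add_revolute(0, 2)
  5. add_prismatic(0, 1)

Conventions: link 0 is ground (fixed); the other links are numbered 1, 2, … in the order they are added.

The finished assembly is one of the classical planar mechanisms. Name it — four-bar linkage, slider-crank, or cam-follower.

links: 3 (incl. ground); joints: 1 revolute, 1 prismatic, 1 higher (cam) pair, forming one closed loop
3 links, revolute + prismatic + higher pair in one loop → cam-follower

cam-follower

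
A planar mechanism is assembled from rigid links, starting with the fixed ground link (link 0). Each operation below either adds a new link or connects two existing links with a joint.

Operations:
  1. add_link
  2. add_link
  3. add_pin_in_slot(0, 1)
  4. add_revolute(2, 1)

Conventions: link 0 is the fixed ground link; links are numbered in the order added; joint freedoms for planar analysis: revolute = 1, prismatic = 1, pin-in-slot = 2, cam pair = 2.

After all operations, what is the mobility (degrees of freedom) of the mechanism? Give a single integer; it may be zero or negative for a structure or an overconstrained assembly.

L=1 J1=0 J2=0
add link → L=2 J1=0 J2=0
add link → L=3 J1=0 J2=0
PS@0,1 dof=2 J2 → L=3 J1=0 J2=1
R@2,1 dof=1 J1 → L=3 J1=1 J2=1
M=3(L−1)−2J1−J2=3·2−2·1−1=3

M = 3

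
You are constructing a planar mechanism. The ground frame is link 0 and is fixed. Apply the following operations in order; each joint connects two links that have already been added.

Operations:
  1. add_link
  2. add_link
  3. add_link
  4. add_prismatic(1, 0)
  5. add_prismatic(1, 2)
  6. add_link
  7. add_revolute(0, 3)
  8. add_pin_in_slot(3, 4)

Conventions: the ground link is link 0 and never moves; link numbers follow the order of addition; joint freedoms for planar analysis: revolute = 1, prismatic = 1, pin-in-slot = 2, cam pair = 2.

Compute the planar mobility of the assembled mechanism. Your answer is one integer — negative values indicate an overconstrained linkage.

link 0 = ground. State L|J1|J2 = 1|0|0
+link1  2|0|0
+link2  3|0|0
+link3  4|0|0
P(1,0) f=1→J1  4|1|0
P(1,2) f=1→J1  4|2|0
+link4  5|2|0
R(0,3) f=1→J1  5|3|0
PS(3,4) f=2→J2  5|3|1
M = 3(5−1)−2·3−1 = 12−6−1 = 5

M = 5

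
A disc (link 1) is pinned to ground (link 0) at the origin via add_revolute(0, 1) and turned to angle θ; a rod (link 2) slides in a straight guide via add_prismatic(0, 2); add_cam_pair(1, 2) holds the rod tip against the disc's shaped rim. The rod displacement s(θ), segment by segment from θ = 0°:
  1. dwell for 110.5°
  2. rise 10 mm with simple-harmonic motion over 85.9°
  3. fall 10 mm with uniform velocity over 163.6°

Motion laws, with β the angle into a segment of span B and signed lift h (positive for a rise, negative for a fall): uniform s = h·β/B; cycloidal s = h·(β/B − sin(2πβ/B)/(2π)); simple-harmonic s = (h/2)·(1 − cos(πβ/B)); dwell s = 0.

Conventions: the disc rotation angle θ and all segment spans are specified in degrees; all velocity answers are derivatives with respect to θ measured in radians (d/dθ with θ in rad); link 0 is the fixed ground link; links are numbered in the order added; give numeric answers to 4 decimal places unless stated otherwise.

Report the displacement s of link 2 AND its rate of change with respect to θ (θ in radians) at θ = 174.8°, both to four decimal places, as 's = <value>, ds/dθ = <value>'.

segment 1 (0° to 110.5°, dwell): s unchanged at 0.0000
θ = 174.8° falls in segment 2 (110.5° to 196.4°, simple-harmonic, h = 10): β = 174.8 − 110.5 = 64.3°, B = 85.9°; Δs = 10/2·(1 − cos(π·0.7485)) = 8.5193; s = 0.0000 + 8.5193 = 8.5193
velocity in seg [110.5°–196.4°] (simple-harmonic), θ in radians: β = 64.3° = 1.1222 rad, B = 85.9° = 1.4992 rad; ds/dθ = (πh/(2B)) sin(πβ/B) = (π·10/(2·1.4992)) sin(π·0.7485) = 7.442361 mm/rad

s = 8.5193, ds/dθ = 7.4424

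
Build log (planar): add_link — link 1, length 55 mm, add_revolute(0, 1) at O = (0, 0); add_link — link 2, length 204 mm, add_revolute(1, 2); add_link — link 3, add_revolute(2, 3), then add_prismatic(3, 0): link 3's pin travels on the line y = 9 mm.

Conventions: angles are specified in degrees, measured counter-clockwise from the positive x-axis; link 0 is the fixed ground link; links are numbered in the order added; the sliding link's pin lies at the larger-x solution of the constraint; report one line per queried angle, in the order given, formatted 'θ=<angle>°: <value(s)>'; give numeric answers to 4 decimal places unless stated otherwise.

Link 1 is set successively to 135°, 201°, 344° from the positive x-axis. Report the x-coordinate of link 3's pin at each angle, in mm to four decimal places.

geometry: r = 55 mm, L = 204 mm, e = 9 mm
θ=135°: crank pin P = (r cos θ, r sin θ) = (-38.890873, 38.890873)
θ=135°: h = r sin θ − e = 38.890873 − 9 = 29.890873
θ=135°: x = r cos θ + √(L² − h²) = -38.890873 + 201.798255 = 162.907382
θ=201°: crank pin P = (r cos θ, r sin θ) = (-51.346923, -19.710237)
θ=201°: h = r sin θ − e = -19.710237 − 9 = -28.710237
θ=201°: x = r cos θ + √(L² − h²) = -51.346923 + 201.969607 = 150.622684
θ=344°: crank pin P = (r cos θ, r sin θ) = (52.869393, -15.160055)
θ=344°: h = r sin θ − e = -15.160055 − 9 = -24.160055
θ=344°: x = r cos θ + √(L² − h²) = 52.869393 + 202.564290 = 255.433684

θ=135°: 162.9074
θ=201°: 150.6227
θ=344°: 255.4337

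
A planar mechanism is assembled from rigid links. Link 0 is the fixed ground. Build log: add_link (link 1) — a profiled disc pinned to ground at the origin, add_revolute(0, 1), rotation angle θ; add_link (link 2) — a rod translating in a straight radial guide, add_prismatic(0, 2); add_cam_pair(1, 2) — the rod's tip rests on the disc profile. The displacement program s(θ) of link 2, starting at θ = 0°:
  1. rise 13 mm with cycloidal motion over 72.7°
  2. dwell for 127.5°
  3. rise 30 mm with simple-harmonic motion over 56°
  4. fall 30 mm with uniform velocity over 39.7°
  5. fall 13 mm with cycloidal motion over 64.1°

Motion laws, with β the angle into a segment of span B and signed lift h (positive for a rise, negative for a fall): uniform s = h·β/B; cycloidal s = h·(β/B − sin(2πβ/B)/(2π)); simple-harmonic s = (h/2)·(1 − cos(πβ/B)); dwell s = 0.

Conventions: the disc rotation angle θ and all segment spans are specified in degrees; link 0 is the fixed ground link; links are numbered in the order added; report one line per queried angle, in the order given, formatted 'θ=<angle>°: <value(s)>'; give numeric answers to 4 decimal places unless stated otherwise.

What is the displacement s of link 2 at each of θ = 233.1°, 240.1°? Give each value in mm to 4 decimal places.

seg 1 [0°–72.7°] cycloidal, h=13: full span → s += 13 → s = 13.0000
seg 2 [72.7°–200.2°] dwell: s stays 13.0000
seg 3 [200.2°–256.2°] simple-harmonic, h=30: θ=233.1° here. β=32.9, B=56. 30/2·(1 − cos(π·0.5875)) = 19.0716 → s = 32.0716
seg 3 [200.2°–256.2°] simple-harmonic, h=30: θ=240.1° here. β=39.9, B=56. 30/2·(1 − cos(π·0.7125)) = 24.2864 → s = 37.2864

θ=233.1°: 32.0716
θ=240.1°: 37.2864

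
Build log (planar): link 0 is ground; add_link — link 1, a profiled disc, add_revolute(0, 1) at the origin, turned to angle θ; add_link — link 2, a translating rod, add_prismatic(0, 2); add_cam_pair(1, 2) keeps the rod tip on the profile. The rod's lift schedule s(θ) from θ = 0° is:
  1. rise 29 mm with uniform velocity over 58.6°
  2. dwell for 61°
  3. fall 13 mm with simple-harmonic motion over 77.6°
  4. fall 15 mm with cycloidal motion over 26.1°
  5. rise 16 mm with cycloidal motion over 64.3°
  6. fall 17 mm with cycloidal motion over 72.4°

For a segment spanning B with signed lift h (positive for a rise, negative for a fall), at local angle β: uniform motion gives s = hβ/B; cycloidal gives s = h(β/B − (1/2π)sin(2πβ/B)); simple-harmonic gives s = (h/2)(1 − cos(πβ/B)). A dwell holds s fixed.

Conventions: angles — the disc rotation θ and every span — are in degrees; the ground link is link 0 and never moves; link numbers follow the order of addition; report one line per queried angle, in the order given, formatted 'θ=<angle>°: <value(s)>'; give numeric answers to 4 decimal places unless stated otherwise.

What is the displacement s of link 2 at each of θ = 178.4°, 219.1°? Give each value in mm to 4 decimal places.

seg 1 [0°–58.6°] uniform, h=29: full span → s += 29 → s = 29.0000
seg 2 [58.6°–119.6°] dwell: s stays 29.0000
seg 3 [119.6°–197.2°] simple-harmonic, h=-13: θ=178.4° here. β=58.8, B=77.6. -13/2·(1 − cos(π·0.7577)) = -11.2065 → s = 17.7935
seg 3 [119.6°–197.2°] simple-harmonic, h=-13: full span → s += -13 → s = 16.0000
seg 4 [197.2°–223.3°] cycloidal, h=-15: θ=219.1° here. β=21.9, B=26.1. -15·(0.8391 − sin(2π·0.8391)/(2π)) = -14.6092 → s = 1.3908

θ=178.4°: 17.7935
θ=219.1°: 1.3908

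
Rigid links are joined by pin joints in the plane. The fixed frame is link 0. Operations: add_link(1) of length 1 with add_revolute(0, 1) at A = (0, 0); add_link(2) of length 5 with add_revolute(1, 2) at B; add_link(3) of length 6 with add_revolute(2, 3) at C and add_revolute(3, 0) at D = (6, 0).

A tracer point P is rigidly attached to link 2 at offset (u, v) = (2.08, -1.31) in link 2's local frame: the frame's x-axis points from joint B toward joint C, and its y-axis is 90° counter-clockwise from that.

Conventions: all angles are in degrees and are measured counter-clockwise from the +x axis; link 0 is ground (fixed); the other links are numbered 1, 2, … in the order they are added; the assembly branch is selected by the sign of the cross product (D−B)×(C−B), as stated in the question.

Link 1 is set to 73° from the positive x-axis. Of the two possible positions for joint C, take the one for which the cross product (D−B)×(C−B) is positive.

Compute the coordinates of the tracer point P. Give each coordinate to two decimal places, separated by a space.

A=(0,0), D=(6.00,0)
B = A + 1.00·(cos73°, sin73°) = (0.2924, 0.9563)
|BD| = 5.7872
circle(B,5.00) ∩ circle(D,6.00): a=1.9432, h=4.6069
  candidates: C₊=(2.9702,5.1788) cross=26.661; C₋=(1.4476,-3.9084) cross=-26.661
  branch + wants cross > 0 → take C=(2.9702,5.1788) (cross=26.661)
ex = (C−B)/|BC| = (0.5356,0.8445); ey = (-0.8445,0.5356)
P = B + 2.08·ex + -1.31·ey = (2.5126,2.0113)

2.51 2.01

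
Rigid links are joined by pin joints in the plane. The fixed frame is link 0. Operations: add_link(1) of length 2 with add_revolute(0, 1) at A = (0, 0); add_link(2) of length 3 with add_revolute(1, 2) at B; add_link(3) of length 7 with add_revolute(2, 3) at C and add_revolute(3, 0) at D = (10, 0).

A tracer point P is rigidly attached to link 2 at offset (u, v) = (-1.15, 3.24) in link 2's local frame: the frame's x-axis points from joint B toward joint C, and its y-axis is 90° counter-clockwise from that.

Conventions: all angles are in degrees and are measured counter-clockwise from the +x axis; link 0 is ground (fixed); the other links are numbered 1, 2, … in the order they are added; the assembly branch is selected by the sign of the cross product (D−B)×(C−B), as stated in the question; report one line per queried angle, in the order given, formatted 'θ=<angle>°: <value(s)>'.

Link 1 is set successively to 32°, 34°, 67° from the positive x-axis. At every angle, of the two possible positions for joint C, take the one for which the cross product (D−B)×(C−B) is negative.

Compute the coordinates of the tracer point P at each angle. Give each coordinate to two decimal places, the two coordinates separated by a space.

A=(0,0), D=(10.00,0)
θ=32°: B = A + 2.00·(cos32°, sin32°) = (1.6961, 1.0598)
θ=32°: |BD| = 8.3713
θ=32°: circle(B,3.00) ∩ circle(D,7.00): a=1.7965, h=2.4026
θ=32°:   candidates: C₊=(3.7823,3.2157) cross=20.113; C₋=(3.1740,-1.5509) cross=-20.113
θ=32°:   branch - wants cross < 0 → take C=(3.1740,-1.5509) (cross=-20.113)
θ=32°: ex = (C−B)/|BC| = (0.4926,-0.8702); ey = (0.8702,0.4926)
θ=32°: P = B + -1.15·ex + 3.24·ey = (3.9492,3.6567)
θ=34°: B = A + 2.00·(cos34°, sin34°) = (1.6581, 1.1184)
θ=34°: |BD| = 8.4166
θ=34°: circle(B,3.00) ∩ circle(D,7.00): a=1.8320, h=2.3757
θ=34°:   candidates: C₊=(3.7895,3.2295) cross=19.995; C₋=(3.1582,-1.4796) cross=-19.995
θ=34°:   branch - wants cross < 0 → take C=(3.1582,-1.4796) (cross=-19.995)
θ=34°: ex = (C−B)/|BC| = (0.5000,-0.8660); ey = (0.8660,0.5000)
θ=34°: P = B + -1.15·ex + 3.24·ey = (3.8889,3.7344)
θ=67°: B = A + 2.00·(cos67°, sin67°) = (0.7815, 1.8410)
θ=67°: |BD| = 9.4006
θ=67°: circle(B,3.00) ∩ circle(D,7.00): a=2.5728, h=1.5430
θ=67°:   candidates: C₊=(3.6066,2.8503) cross=14.505; C₋=(3.0022,-0.1760) cross=-14.505
θ=67°:   branch - wants cross < 0 → take C=(3.0022,-0.1760) (cross=-14.505)
θ=67°: ex = (C−B)/|BC| = (0.7403,-0.6723); ey = (0.6723,0.7403)
θ=67°: P = B + -1.15·ex + 3.24·ey = (2.1085,5.0126)

θ=32°: 3.95 3.66
θ=34°: 3.89 3.73
θ=67°: 2.11 5.01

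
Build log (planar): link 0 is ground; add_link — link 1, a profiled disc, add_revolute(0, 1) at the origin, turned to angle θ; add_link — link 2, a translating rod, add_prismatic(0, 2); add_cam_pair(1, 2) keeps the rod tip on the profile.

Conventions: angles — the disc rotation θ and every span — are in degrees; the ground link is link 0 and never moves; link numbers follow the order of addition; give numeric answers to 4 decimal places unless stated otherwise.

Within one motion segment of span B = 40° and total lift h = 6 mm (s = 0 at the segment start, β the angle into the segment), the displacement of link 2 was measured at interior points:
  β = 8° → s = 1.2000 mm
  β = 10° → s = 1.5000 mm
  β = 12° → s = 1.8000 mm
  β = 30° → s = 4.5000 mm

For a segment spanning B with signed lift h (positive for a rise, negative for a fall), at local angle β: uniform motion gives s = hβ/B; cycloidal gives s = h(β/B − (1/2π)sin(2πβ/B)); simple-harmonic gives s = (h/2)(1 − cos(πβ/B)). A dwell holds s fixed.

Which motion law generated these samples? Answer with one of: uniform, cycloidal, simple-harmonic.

candidates at β/B = r: uniform s = h·r (linear in β); cycloidal s = h·(r − sin(2πr)/(2π)); simple-harmonic s = (h/2)(1 − cos(πr))
β=8°: printed 1.2000 | uniform 1.2000, cycloidal 0.2918, simple-harmonic 0.5729
β=10°: printed 1.5000 | uniform 1.5000, cycloidal 0.5451, simple-harmonic 0.8787
β=12°: printed 1.8000 | uniform 1.8000, cycloidal 0.8918, simple-harmonic 1.2366
β=30°: printed 4.5000 | uniform 4.5000, cycloidal 5.4549, simple-harmonic 5.1213
only one law matches every sample → uniform

uniform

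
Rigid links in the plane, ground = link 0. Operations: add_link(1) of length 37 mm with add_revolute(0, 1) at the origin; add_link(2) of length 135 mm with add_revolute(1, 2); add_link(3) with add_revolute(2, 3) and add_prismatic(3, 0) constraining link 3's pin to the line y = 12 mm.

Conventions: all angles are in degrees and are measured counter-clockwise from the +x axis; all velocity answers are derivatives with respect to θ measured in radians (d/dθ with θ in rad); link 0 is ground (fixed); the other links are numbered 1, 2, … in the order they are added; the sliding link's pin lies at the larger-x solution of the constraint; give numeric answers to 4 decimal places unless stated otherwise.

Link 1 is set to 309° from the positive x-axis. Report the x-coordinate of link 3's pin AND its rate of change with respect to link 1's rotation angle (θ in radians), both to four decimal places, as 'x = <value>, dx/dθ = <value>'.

geometry: r = 37 mm, L = 135 mm, e = 12 mm
crank pin P = (r cos θ, r sin θ) = (23.284854, -28.754401)
h = r sin θ − e = -28.754401 − 12 = -40.754401
x = r cos θ + √(L² − h²) = 23.284854 + 128.701511 = 151.986365
dx/dθ = −r sin θ − h·r cos θ/√(L² − h²) (θ in radians; h = -40.754401) = 36.127743

x = 151.9864, dx/dθ = 36.1277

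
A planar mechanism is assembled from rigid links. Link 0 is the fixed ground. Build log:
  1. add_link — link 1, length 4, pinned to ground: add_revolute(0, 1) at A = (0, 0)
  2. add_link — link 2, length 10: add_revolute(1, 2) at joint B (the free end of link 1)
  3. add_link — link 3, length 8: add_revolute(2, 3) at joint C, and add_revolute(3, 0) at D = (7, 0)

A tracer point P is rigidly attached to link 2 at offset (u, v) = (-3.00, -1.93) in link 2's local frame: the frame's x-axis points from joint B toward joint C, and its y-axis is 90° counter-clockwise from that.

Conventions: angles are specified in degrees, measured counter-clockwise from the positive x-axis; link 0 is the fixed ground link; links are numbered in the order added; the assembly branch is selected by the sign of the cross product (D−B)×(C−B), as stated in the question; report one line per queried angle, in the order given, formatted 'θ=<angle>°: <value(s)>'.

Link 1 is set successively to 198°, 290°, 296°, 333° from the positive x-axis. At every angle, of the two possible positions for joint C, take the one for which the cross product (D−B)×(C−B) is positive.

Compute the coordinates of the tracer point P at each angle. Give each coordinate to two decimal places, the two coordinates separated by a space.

A=(0,0), D=(7.00,0)
θ=198°: B = A + 4.00·(cos198°, sin198°) = (-3.8042, -1.2361)
θ=198°: |BD| = 10.8747
θ=198°: circle(B,10.00) ∩ circle(D,8.00): a=7.0926, h=7.0495
θ=198°:   candidates: C₊=(2.4411,6.5739) cross=76.661; C₋=(4.0437,-7.4337) cross=-76.661
θ=198°:   branch + wants cross > 0 → take C=(2.4411,6.5739) (cross=76.661)
θ=198°: ex = (C−B)/|BC| = (0.6245,0.7810); ey = (-0.7810,0.6245)
θ=198°: P = B + -3.00·ex + -1.93·ey = (-4.1705,-4.7844)
θ=290°: B = A + 4.00·(cos290°, sin290°) = (1.3681, -3.7588)
θ=290°: |BD| = 6.7710
θ=290°: circle(B,10.00) ∩ circle(D,8.00): a=6.0439, h=7.9669
θ=290°:   candidates: C₊=(1.9726,6.2229) cross=53.944; C₋=(10.8178,-7.0302) cross=-53.944
θ=290°:   branch + wants cross > 0 → take C=(1.9726,6.2229) (cross=53.944)
θ=290°: ex = (C−B)/|BC| = (0.0604,0.9982); ey = (-0.9982,0.0604)
θ=290°: P = B + -3.00·ex + -1.93·ey = (3.1132,-6.8700)
θ=296°: B = A + 4.00·(cos296°, sin296°) = (1.7535, -3.5952)
θ=296°: |BD| = 6.3601
θ=296°: circle(B,10.00) ∩ circle(D,8.00): a=6.0102, h=7.9923
θ=296°:   candidates: C₊=(2.1935,6.3951) cross=50.832; C₋=(11.2292,-6.7907) cross=-50.832
θ=296°:   branch + wants cross > 0 → take C=(2.1935,6.3951) (cross=50.832)
θ=296°: ex = (C−B)/|BC| = (0.0440,0.9990); ey = (-0.9990,0.0440)
θ=296°: P = B + -3.00·ex + -1.93·ey = (3.5496,-6.6772)
θ=333°: B = A + 4.00·(cos333°, sin333°) = (3.5640, -1.8160)
θ=333°: |BD| = 3.8863
θ=333°: circle(B,10.00) ∩ circle(D,8.00): a=6.5748, h=7.5347
θ=333°:   candidates: C₊=(5.8561,7.9178) cross=29.283; C₋=(12.8976,-5.4054) cross=-29.283
θ=333°:   branch + wants cross > 0 → take C=(5.8561,7.9178) (cross=29.283)
θ=333°: ex = (C−B)/|BC| = (0.2292,0.9734); ey = (-0.9734,0.2292)
θ=333°: P = B + -3.00·ex + -1.93·ey = (4.7550,-5.1785)

θ=198°: -4.17 -4.78
θ=290°: 3.11 -6.87
θ=296°: 3.55 -6.68
θ=333°: 4.76 -5.18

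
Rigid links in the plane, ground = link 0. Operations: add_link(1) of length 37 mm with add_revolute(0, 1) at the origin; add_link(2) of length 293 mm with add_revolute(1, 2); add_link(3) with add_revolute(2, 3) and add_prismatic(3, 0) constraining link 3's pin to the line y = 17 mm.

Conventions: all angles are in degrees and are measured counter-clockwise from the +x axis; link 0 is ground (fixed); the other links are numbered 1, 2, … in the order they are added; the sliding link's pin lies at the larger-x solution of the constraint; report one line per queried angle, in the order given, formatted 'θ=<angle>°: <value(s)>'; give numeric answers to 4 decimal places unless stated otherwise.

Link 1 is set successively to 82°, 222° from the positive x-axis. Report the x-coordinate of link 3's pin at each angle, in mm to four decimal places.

geometry: r = 37 mm, L = 293 mm, e = 17 mm
θ=82°: crank pin P = (r cos θ, r sin θ) = (5.149405, 36.639919)
θ=82°: h = r sin θ − e = 36.639919 − 17 = 19.639919
θ=82°: x = r cos θ + √(L² − h²) = 5.149405 + 292.341023 = 297.490428
θ=222°: crank pin P = (r cos θ, r sin θ) = (-27.496359, -24.757832)
θ=222°: h = r sin θ − e = -24.757832 − 17 = -41.757832
θ=222°: x = r cos θ + √(L² − h²) = -27.496359 + 290.009109 = 262.512751

θ=82°: 297.4904
θ=222°: 262.5128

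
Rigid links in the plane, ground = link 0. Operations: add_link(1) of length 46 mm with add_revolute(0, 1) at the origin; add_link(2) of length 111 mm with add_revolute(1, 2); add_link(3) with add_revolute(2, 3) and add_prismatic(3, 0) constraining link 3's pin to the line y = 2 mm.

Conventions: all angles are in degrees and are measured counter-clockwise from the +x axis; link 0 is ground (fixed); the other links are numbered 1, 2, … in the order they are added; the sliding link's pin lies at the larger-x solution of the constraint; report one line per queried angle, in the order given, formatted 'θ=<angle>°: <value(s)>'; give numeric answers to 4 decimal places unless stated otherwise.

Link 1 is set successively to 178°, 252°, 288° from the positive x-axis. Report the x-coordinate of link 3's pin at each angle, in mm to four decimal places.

geometry: r = 46 mm, L = 111 mm, e = 2 mm
θ=178°: crank pin P = (r cos θ, r sin θ) = (-45.971978, 1.605377)
θ=178°: h = r sin θ − e = 1.605377 − 2 = -0.394623
θ=178°: x = r cos θ + √(L² − h²) = -45.971978 + 110.999299 = 65.027320
θ=252°: crank pin P = (r cos θ, r sin θ) = (-14.214782, -43.748600)
θ=252°: h = r sin θ − e = -43.748600 − 2 = -45.748600
θ=252°: x = r cos θ + √(L² − h²) = -14.214782 + 101.133899 = 86.919118
θ=288°: crank pin P = (r cos θ, r sin θ) = (14.214782, -43.748600)
θ=288°: h = r sin θ − e = -43.748600 − 2 = -45.748600
θ=288°: x = r cos θ + √(L² − h²) = 14.214782 + 101.133899 = 115.348681

θ=178°: 65.0273
θ=252°: 86.9191
θ=288°: 115.3487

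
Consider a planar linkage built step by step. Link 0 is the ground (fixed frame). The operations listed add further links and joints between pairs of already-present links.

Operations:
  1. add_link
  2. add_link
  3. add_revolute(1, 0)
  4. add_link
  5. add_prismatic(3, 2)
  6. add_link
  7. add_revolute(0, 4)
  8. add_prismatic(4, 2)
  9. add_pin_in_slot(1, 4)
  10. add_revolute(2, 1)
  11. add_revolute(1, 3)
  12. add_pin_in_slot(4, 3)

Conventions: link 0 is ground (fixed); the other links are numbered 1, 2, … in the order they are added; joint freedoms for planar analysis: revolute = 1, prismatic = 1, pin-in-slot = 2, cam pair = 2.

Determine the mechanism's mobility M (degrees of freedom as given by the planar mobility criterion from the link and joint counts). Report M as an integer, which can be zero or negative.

(L,J1,J2)=(1,0,0); link0 fixed
link1: (2,0,0)
link2: (3,0,0)
R 1-0 [J1]: (3,1,0)
link3: (4,1,0)
P 3-2 [J1]: (4,2,0)
link4: (5,2,0)
R 0-4 [J1]: (5,3,0)
P 4-2 [J1]: (5,4,0)
PS 1-4 [J2]: (5,4,1)
R 2-1 [J1]: (5,5,1)
R 1-3 [J1]: (5,6,1)
PS 4-3 [J2]: (5,6,2)
Grübler: 3·4 − 2·6 − 2 = -2

M = -2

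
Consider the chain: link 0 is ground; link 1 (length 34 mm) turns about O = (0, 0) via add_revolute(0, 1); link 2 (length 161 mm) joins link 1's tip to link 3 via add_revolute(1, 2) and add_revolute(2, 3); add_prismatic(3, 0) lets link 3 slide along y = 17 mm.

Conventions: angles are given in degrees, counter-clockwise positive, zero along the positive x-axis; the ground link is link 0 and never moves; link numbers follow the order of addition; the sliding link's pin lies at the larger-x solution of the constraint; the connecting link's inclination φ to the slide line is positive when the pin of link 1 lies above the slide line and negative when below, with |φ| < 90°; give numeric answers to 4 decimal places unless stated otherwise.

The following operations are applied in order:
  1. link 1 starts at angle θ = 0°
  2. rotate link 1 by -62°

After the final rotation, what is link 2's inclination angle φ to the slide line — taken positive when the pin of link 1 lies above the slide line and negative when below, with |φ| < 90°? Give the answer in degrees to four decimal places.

geometry: r = 34 mm, L = 161 mm, e = 17 mm; θ starts at 0°
rotate link 1 by -62°: θ ← 0° -62° = -62°
h = r sin θ − e = -30.020218 − 17 = -47.020218
sin φ = h / L = -47.020218 / 161 = -0.29205104
φ = arcsin(-0.29205104) = -16.980789°

-16.9808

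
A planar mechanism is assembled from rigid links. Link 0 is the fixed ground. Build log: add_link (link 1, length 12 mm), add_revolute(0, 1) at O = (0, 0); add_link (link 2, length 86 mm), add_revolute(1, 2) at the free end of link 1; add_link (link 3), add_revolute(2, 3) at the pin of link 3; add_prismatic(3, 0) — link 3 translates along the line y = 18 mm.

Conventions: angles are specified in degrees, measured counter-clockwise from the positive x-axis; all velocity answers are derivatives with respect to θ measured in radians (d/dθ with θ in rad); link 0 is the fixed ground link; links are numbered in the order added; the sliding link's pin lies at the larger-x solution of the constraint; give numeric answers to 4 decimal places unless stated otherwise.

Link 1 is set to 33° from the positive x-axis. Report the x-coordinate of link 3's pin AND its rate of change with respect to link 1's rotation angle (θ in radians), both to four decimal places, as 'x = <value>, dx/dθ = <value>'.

geometry: r = 12 mm, L = 86 mm, e = 18 mm
crank pin P = (r cos θ, r sin θ) = (10.064047, 6.535668)
h = r sin θ − e = 6.535668 − 18 = -11.464332
x = r cos θ + √(L² − h²) = 10.064047 + 85.232442 = 95.296488
dx/dθ = −r sin θ − h·r cos θ/√(L² − h²) (θ in radians; h = -11.464332) = -5.181987

x = 95.2965, dx/dθ = -5.1820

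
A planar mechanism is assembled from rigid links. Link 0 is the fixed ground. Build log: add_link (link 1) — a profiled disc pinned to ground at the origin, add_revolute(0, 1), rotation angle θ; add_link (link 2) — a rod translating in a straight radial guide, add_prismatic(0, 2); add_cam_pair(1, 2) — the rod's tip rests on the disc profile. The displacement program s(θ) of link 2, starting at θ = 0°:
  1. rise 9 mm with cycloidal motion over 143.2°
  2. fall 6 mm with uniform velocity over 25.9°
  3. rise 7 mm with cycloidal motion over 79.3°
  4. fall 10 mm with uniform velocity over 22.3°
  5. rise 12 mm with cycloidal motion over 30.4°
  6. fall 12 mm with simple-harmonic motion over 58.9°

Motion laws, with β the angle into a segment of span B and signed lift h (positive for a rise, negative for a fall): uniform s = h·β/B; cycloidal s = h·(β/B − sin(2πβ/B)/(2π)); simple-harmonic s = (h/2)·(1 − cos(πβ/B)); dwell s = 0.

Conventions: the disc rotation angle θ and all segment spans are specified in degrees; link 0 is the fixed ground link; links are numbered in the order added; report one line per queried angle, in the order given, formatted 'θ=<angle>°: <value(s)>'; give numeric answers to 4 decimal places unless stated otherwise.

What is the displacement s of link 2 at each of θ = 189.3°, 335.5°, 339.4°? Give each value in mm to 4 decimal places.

seg 1 [0°–143.2°] cycloidal, h=9: full span → s += 9 → s = 9.0000
seg 2 [143.2°–169.1°] uniform, h=-6: full span → s += -6 → s = 3.0000
seg 3 [169.1°–248.4°] cycloidal, h=7: θ=189.3° here. β=20.2, B=79.3. 7·(0.2547 − sin(2π·0.2547)/(2π)) = 0.6695 → s = 3.6695
seg 3 [169.1°–248.4°] cycloidal, h=7: full span → s += 7 → s = 10.0000
seg 4 [248.4°–270.7°] uniform, h=-10: full span → s += -10 → s = 0.0000
seg 5 [270.7°–301.1°] cycloidal, h=12: full span → s += 12 → s = 12.0000
seg 6 [301.1°–360°] simple-harmonic, h=-12: θ=335.5° here. β=34.4, B=58.9. -12/2·(1 − cos(π·0.5840)) = -7.5658 → s = 4.4342
seg 6 [301.1°–360°] simple-harmonic, h=-12: θ=339.4° here. β=38.3, B=58.9. -12/2·(1 − cos(π·0.6503)) = -8.7282 → s = 3.2718

θ=189.3°: 3.6695
θ=335.5°: 4.4342
θ=339.4°: 3.2718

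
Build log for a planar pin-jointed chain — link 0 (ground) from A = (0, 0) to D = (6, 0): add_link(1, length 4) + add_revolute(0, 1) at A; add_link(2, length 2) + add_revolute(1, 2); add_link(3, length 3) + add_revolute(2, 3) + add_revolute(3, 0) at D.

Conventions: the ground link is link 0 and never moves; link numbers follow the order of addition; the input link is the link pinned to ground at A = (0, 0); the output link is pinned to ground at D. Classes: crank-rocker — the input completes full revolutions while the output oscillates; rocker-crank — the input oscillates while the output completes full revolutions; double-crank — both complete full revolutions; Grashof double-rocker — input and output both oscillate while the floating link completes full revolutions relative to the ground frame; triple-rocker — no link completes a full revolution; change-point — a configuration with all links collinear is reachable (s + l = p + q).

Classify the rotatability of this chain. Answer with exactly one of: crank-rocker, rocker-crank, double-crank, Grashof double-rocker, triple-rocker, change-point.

lengths: ground=6, input=4, coupler=2, output=3
sorted: s=2 (shortest), l=6 (longest), p+q=7
s + l = 8 vs p + q = 7
s + l > p + q → non-Grashof → no link fully rotates → triple-rocker

triple-rocker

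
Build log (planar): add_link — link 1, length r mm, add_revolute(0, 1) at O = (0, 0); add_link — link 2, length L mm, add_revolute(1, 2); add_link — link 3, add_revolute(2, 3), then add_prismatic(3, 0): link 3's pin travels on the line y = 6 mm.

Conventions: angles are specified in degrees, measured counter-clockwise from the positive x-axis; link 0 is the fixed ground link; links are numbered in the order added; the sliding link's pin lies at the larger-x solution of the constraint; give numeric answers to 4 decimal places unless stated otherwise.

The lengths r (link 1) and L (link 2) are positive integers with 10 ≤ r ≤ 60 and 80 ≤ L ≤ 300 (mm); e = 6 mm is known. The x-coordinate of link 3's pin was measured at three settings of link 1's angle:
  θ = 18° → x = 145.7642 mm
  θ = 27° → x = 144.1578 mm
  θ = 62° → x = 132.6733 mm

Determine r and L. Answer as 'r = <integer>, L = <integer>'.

constraint per measurement: (x − r cos θ)² + (r sin θ − e)² = L²
subtracting the θ₁ and θ₂ equations cancels the r² and L² terms:
r = (x₁² − x₂²) / (2[(x₁cos θ₁ + e sin θ₁) − (x₂cos θ₂ + e sin θ₂)]) = 25.0000 → r = 25
L² = (x₁ − r cos θ₁)² + (r sin θ₁ − e)² = 14883.9973 → L = 122.0000 → L = 122
check at θ₃=62°: x = 132.6733 (printed 132.6733) ✓

r = 25, L = 122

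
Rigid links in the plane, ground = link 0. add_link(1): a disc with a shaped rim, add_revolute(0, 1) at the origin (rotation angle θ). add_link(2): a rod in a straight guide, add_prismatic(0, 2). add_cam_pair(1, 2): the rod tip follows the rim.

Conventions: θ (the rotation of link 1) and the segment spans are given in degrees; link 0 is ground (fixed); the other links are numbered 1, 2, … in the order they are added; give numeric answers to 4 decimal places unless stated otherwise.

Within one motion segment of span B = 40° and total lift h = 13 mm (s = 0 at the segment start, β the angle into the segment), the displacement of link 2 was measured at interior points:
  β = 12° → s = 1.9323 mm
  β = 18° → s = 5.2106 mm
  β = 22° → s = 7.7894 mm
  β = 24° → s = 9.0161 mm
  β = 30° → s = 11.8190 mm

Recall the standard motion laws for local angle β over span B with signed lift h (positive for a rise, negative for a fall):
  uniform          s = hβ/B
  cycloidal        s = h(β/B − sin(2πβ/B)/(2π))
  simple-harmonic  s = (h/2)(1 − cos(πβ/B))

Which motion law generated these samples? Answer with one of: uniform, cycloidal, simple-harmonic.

candidates at β/B = r: uniform s = h·r (linear in β); cycloidal s = h·(r − sin(2πr)/(2π)); simple-harmonic s = (h/2)(1 − cos(πr))
β=12°: printed 1.9323 | uniform 3.9000, cycloidal 1.9323, simple-harmonic 2.6794
β=18°: printed 5.2106 | uniform 5.8500, cycloidal 5.2106, simple-harmonic 5.4832
β=22°: printed 7.7894 | uniform 7.1500, cycloidal 7.7894, simple-harmonic 7.5168
β=24°: printed 9.0161 | uniform 7.8000, cycloidal 9.0161, simple-harmonic 8.5086
β=30°: printed 11.8190 | uniform 9.7500, cycloidal 11.8190, simple-harmonic 11.0962
only one law matches every sample → cycloidal

cycloidal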